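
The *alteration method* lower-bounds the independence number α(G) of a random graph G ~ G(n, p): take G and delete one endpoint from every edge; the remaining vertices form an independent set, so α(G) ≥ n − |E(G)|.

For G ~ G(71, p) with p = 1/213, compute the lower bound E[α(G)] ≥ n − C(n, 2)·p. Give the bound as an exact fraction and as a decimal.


E[|E(G)|] = C(71, 2)·p = 2485 · (1/213) = 35/3.
E[α(G)] ≥ n − E[|E(G)|] = 71 − 35/3 = 178/3.
Numerically: ≈ 59.333.
(This is only a lower bound; the true E[α(G)] may be larger.)

E[α(G)] ≥ 178/3 ≈ 59.333.


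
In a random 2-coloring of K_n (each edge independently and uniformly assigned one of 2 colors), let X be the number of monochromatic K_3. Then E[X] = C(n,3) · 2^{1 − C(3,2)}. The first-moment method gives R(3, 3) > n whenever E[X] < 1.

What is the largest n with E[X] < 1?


We need C(n, 3) · 2^{1 − 3} < 1, i.e. C(n, 3) < 2^{3 − 1} = 4.
Check values of n near the boundary:
  n = 3: C(3, 3) = 1; 1 < 4? YES
  n = 4: C(4, 3) = 4; 4 < 4? NO
The largest n with C(n, 3) < 4 is n = 3 (where E[X] = 1/4 ≈ 0.25000). Hence R(3, 3) > 3, i.e. R(3, 3) ≥ 4.

Largest n = 3; hence R(3, 3) > 3.


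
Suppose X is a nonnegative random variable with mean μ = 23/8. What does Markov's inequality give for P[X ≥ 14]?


μ = E[X] = 23/8, a = 14.
Markov: P[X ≥ 14] ≤ μ/a = (23/8)/14 = 23/112.
Numerically: ≈ 0.205.
(Since a = 14 > μ = 2.875, the bound 23/112 is < 1 and informative.)

P[X ≥ 14] ≤ 23/112 ≈ 0.205.


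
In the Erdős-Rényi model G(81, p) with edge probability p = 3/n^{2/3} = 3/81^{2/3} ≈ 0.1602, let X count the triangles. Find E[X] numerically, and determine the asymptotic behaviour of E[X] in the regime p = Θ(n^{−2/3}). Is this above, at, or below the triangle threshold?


Number of potential triangles: C(81, 3) = 85320.
Each occurs with probability p³ ≈ (0.1602)³ ≈ 4.115226e-03.
By linearity: E[X] = C(81, 3)·p³ ≈ 85320 · 4.115226e-03 ≈ 351.1111.
Since α = 2/3 < 1, p = c/n^{2/3} ≫ 1/n is above the triangle threshold p ~ 1/n. Asymptotically E[X] ~ (c³/6)·n^{3(1−α)} = (3³/6)·n^{1} → ∞; triangles are abundant w.h.p.

E[X] ≈ 351.1111; in regime p = Θ(1/n^{2/3}) E[X] diverges (above the triangle threshold p ~ 1/n).


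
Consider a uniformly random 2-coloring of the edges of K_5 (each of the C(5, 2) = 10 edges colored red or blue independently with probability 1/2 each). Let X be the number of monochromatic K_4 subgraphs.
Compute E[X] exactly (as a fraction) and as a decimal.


Let X = Σ_S X_S over the C(5, 4) = 5 subsets S of size 4, where X_S = 1 if the K_4 on S is monochromatic.
For a fixed S, the K_4 on S has C(4, 2) = 6 edges. P[all 6 edges red] = (1/2)^6, and likewise for blue, so P[monochromatic] = 2·(1/2)^6 = 2^{1 − 6} = 1/32.
By linearity: E[X] = C(5, 4) · 2^{1 − 6} = 5 · 1/32 = 5/32.
Numerically: E[X] ≈ 0.15625.

E[X] = C(5,4)·2^(1−C(4,2)) = 5/32 ≈ 0.15625.


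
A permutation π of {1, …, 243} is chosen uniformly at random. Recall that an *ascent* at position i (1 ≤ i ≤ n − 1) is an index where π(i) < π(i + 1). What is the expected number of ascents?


Write X = Σ X_I over i = 1, …, 242, with X_I the indicator of one ascent.
There are 242 indicators.
For each fixed i, the pair (π(i), π(i+1)) is a uniformly random ordered pair of distinct values from {1, …, 243}; by symmetry P[π(i) < π(i+1)] = 1/2.
By linearity: E[X] = 242 · (1/2) = (243 − 1) · (1/2) = 121 ≈ 121.0000.

E[X] = 121 = 121.0000.


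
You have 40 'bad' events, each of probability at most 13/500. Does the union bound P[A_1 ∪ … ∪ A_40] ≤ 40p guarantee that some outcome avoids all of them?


Union bound: P[∪_{i=1}^{40} A_i] ≤ Σ_i P[A_i] ≤ 40·p = 40·(13/500) = 26/25.
Numerically: 26/25 ≈ 1.04000.
Is 26/25 < 1? NO.
Since the bound 26/25 is ≥ 1, the union bound is uninformative here; it does NOT by itself certify existence.

40·p = 26/25 ≈ 1.04000; existence NOT certified by the union bound.


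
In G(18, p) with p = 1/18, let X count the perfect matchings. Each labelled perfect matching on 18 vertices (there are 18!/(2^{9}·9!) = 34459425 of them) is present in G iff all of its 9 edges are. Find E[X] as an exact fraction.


K_18 has 18!/(2^{9}·9!) = 34459425 labelled perfect matchings.
For each such perfect matching H, let X_H = 1 if all 9 edges of H are present in G. Then P[X_H = 1] = p^{9} = (1/18)^{9} = 1/198359290368.
By linearity: E[X] = Σ_H E[X_H] = 34459425 · p^{9} = 34459425 · 1/198359290368 = 425425/2448880128.
Numerically: E[X] ≈ 0.00017372.

E[X] = 34459425 · (1/18)^{9} = 425425/2448880128 ≈ 0.00017372.


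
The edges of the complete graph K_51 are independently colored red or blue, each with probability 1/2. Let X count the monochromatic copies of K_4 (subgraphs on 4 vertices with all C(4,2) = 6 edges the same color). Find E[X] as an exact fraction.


Let X = Σ_S X_S over the C(51, 4) = 249900 subsets S of size 4, where X_S = 1 if the K_4 on S is monochromatic.
For a fixed S, the K_4 on S has C(4, 2) = 6 edges. P[all 6 edges red] = (1/2)^6, and likewise for blue, so P[monochromatic] = 2·(1/2)^6 = 2^{1 − 6} = 1/32.
Summing: E[X] = C(51, 4) · 2^{1 − 6} = 249900 · 1/32 = 62475/8.
Numerically: E[X] ≈ 7809.375.

E[X] = C(51,4)·2^(1−C(4,2)) = 62475/8 ≈ 7809.375.


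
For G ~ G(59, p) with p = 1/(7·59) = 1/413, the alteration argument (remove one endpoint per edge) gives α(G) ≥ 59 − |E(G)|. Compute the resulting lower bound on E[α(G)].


E[|E(G)|] = C(59, 2)·p = 1711 · (1/413) = 29/7.
E[α(G)] ≥ n − E[|E(G)|] = 59 − 29/7 = 384/7.
Numerically: ≈ 54.857143.
(This is only a lower bound; the true E[α(G)] may be larger.)

E[α(G)] ≥ 384/7 ≈ 54.857143.


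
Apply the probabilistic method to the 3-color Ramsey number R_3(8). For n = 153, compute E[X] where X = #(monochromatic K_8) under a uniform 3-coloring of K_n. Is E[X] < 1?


E[X] = C(153, 8) · 3^{1 − 28} = 6183023199255 · 3^{−27} = 6183023199255/7625597484987.
As a reduced fraction: E[X] = 687002577695/847288609443 ≈ 0.810825.
Is E[X] < 1? YES.
Since E[X] < 1, there exists a 3-coloring of K_{153} with no monochromatic K_8; hence R_3(8) > 153.

E[X] = 687002577695/847288609443 ≈ 0.810825; E[X] < 1, so R_3(8) > 153.


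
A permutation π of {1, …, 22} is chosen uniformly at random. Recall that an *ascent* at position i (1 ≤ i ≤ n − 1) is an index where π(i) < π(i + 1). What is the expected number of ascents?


Write X = Σ X_I over i = 1, …, 21, with X_I the indicator of one ascent.
There are 21 indicators.
For each fixed i, the pair (π(i), π(i+1)) is a uniformly random ordered pair of distinct values from {1, …, 22}; by symmetry P[π(i) < π(i+1)] = 1/2.
By linearity: E[X] = 21 · (1/2) = (22 − 1) · (1/2) = 21/2 ≈ 10.500.

E[X] = 21/2 = 10.500.


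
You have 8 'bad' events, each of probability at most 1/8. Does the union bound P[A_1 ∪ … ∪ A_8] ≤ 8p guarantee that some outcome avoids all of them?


Union bound: P[∪_{i=1}^{8} A_i] ≤ Σ_i P[A_i] ≤ 8·p = 8·(1/8) = 1.
Numerically: 1 ≈ 1.000.
Is 1 < 1? NO.
Since the bound 1 is ≥ 1, the union bound is uninformative here; it does NOT by itself certify existence.

8·p = 1 ≈ 1.000; existence NOT certified by the union bound.


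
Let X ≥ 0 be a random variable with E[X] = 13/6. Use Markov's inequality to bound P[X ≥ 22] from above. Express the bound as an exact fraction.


μ = E[X] = 13/6, a = 22.
Markov: P[X ≥ 22] ≤ μ/a = (13/6)/22 = 13/132.
Numerically: ≈ 0.098485.
(Since a = 22 > μ = 2.166667, the bound 13/132 is < 1 and informative.)

P[X ≥ 22] ≤ 13/132 ≈ 0.098485.


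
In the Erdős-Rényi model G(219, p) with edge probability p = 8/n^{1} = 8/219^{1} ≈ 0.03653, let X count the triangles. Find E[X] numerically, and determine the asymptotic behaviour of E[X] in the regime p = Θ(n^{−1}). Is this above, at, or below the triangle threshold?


Number of potential triangles: C(219, 3) = 1726669.
Each occurs with probability p³ ≈ (0.03653)³ ≈ 4.874585e-05.
By linearity: E[X] = C(219, 3)·p³ ≈ 1726669 · 4.874585e-05 ≈ 84.1679.
Here α = 1, so p = 8/n is exactly at the triangle threshold p ~ 1/n. Asymptotically E[X] → c³/6 = 8³/6 = 256/3 ≈ 85.3333, a bounded constant. In this regime the triangle count is asymptotically Poisson(c³/6).

E[X] ≈ 84.1679; in regime p = Θ(1/n^{1}) E[X] stays bounded (at the triangle threshold p ~ 1/n).


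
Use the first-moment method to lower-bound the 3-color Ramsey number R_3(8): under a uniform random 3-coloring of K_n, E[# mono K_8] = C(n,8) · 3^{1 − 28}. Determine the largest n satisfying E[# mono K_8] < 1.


We need C(n, 8) · 3^{1 − 28} < 1, i.e. C(n, 8) < 3^{28 − 1} = 7625597484987.
Check values of n near the boundary:
  n = 154: C(154, 8) = 6521818990995; 6521818990995 < 7625597484987? YES
  n = 155: C(155, 8) = 6876747915675; 6876747915675 < 7625597484987? YES
  n = 156: C(156, 8) = 7248464019225; 7248464019225 < 7625597484987? YES
  n = 157: C(157, 8) = 7637643295425; 7637643295425 < 7625597484987? NO
The largest n with C(n, 8) < 7625597484987 is n = 156 (where E[X] = 805384891025/847288609443 ≈ 0.9505437). Hence R_3(8) > 156, i.e. R_3(8) ≥ 157.

Largest n = 156; hence R_3(8) > 156.


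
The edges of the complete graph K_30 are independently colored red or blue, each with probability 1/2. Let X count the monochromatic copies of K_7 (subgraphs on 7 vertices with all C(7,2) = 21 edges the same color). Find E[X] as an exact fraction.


Let X = Σ_S X_S over the C(30, 7) = 2035800 subsets S of size 7, where X_S = 1 if the K_7 on S is monochromatic.
For a fixed S, the K_7 on S has C(7, 2) = 21 edges. P[all 21 edges red] = (1/2)^21, and likewise for blue, so P[monochromatic] = 2·(1/2)^21 = 2^{1 − 21} = 1/1048576.
By linearity of expectation: E[X] = C(30, 7) · 2^{1 − 21} = 2035800 · 1/1048576 = 254475/131072.
Numerically: E[X] ≈ 1.9415.

E[X] = C(30,7)·2^(1−C(7,2)) = 254475/131072 ≈ 1.9415.


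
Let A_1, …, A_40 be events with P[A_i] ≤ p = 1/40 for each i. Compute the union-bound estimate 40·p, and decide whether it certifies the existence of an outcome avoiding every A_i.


Union bound: P[∪_{i=1}^{40} A_i] ≤ Σ_i P[A_i] ≤ 40·p = 40·(1/40) = 1.
Numerically: 1 ≈ 1.000000.
Is 1 < 1? NO.
Since the bound 1 is ≥ 1, the union bound is uninformative here; it does NOT by itself certify existence.

40·p = 1 ≈ 1.000000; existence NOT certified by the union bound.


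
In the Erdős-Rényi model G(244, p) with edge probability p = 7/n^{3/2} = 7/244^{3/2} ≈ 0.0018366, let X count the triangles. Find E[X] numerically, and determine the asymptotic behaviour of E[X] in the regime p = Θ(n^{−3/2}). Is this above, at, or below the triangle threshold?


Number of potential triangles: C(244, 3) = 2391444.
Each occurs with probability p³ ≈ (0.0018366)³ ≈ 6.1949799e-09.
By linearity: E[X] = C(244, 3)·p³ ≈ 2391444 · 6.1949799e-09 ≈ 0.01481.
Since α = 3/2 > 1, p = c/n^{3/2} = o(1/n) is below the triangle threshold p ~ 1/n. Asymptotically E[X] ~ (c³/6)·n^{3(1−α)} = (7³/6)·n^{-1.5} → 0, so by Markov's inequality G has no triangles w.h.p.

E[X] ≈ 0.01481; in regime p = Θ(1/n^{3/2}) E[X] tends to 0 (below the triangle threshold p ~ 1/n).


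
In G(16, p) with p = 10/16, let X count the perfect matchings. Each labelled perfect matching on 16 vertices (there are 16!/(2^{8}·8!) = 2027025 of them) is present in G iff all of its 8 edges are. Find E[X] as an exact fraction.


K_16 has 16!/(2^{8}·8!) = 2027025 labelled perfect matchings.
For each such perfect matching H, let X_H = 1 if all 8 edges of H are present in G. Then P[X_H = 1] = p^{8} = (5/8)^{8} = 390625/16777216.
By linearity of expectation: E[X] = Σ_H E[X_H] = 2027025 · p^{8} = 2027025 · 390625/16777216 = 791806640625/16777216.
Numerically: E[X] ≈ 47195.

E[X] = 2027025 · (5/8)^{8} = 791806640625/16777216 ≈ 47195.


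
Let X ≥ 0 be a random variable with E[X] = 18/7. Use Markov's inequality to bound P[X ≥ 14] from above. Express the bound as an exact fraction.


μ = E[X] = 18/7, a = 14.
Markov: P[X ≥ 14] ≤ μ/a = (18/7)/14 = 9/49.
Numerically: ≈ 0.18367.
(Since a = 14 > μ = 2.57143, the bound 9/49 is < 1 and informative.)

P[X ≥ 14] ≤ 9/49 ≈ 0.18367.


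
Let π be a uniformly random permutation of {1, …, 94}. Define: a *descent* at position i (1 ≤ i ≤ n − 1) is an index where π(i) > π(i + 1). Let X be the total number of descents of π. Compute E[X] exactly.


Write X = Σ X_I over i = 1, …, 93, with X_I the indicator of one descent.
There are 93 indicators.
For each fixed i, the pair (π(i), π(i+1)) is a uniformly random ordered pair of distinct values from {1, …, 94}; by symmetry P[π(i) > π(i+1)] = 1/2.
By linearity: E[X] = 93 · (1/2) = (94 − 1) · (1/2) = 93/2 ≈ 46.50000.

E[X] = 93/2 = 46.50000.


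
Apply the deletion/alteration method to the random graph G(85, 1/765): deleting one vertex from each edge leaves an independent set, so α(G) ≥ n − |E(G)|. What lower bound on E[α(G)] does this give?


E[|E(G)|] = C(85, 2)·p = 3570 · (1/765) = 14/3.
E[α(G)] ≥ n − E[|E(G)|] = 85 − 14/3 = 241/3.
Numerically: ≈ 80.33333.
(This is only a lower bound; the true E[α(G)] may be larger.)

E[α(G)] ≥ 241/3 ≈ 80.33333.


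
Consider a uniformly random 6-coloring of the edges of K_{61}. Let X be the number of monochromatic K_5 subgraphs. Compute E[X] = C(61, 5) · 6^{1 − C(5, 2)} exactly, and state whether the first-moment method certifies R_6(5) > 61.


E[X] = C(61, 5) · 6^{1 − 10} = 5949147 · 6^{−9} = 5949147/10077696.
As a reduced fraction: E[X] = 1983049/3359232 ≈ 0.59033.
Is E[X] < 1? YES.
Since E[X] < 1, there exists a 6-coloring of K_{61} with no monochromatic K_5; hence R_6(5) > 61.

E[X] = 1983049/3359232 ≈ 0.59033; E[X] < 1, so R_6(5) > 61.


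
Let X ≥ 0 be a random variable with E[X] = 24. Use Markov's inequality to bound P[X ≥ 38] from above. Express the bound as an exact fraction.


μ = E[X] = 24, a = 38.
Markov: P[X ≥ 38] ≤ μ/a = (24)/38 = 12/19.
Numerically: ≈ 0.63158.
(Since a = 38 > μ = 24.00000, the bound 12/19 is < 1 and informative.)

P[X ≥ 38] ≤ 12/19 ≈ 0.63158.


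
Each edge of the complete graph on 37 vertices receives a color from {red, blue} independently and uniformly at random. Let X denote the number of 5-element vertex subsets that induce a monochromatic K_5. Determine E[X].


Let X = Σ_S X_S over the C(37, 5) = 435897 subsets S of size 5, where X_S = 1 if the K_5 on S is monochromatic.
For a fixed S, the K_5 on S has C(5, 2) = 10 edges. P[all 10 edges red] = (1/2)^10, and likewise for blue, so P[monochromatic] = 2·(1/2)^10 = 2^{1 − 10} = 1/512.
By linearity: E[X] = C(37, 5) · 2^{1 − 10} = 435897 · 1/512 = 435897/512.
Numerically: E[X] ≈ 851.361.

E[X] = C(37,5)·2^(1−C(5,2)) = 435897/512 ≈ 851.361.


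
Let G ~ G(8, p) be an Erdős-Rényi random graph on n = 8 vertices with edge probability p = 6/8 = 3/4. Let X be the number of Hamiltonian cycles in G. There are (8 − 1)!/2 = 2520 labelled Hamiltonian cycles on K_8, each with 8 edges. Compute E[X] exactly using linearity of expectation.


K_8 has (8 − 1)!/2 = 2520 labelled Hamiltonian cycles.
For each such Hamiltonian cycle H, let X_H = 1 if all 8 edges of H are present in G. Then P[X_H = 1] = p^{8} = (3/4)^{8} = 6561/65536.
By linearity: E[X] = Σ_H E[X_H] = 2520 · p^{8} = 2520 · 6561/65536 = 2066715/8192.
Numerically: E[X] ≈ 252.

E[X] = 2520 · (3/4)^{8} = 2066715/8192 ≈ 252.


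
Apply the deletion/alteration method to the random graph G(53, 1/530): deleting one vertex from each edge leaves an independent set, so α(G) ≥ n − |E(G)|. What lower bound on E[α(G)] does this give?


E[|E(G)|] = C(53, 2)·p = 1378 · (1/530) = 13/5.
E[α(G)] ≥ n − E[|E(G)|] = 53 − 13/5 = 252/5.
Numerically: ≈ 50.4000.
(This is only a lower bound; the true E[α(G)] may be larger.)

E[α(G)] ≥ 252/5 ≈ 50.4000.


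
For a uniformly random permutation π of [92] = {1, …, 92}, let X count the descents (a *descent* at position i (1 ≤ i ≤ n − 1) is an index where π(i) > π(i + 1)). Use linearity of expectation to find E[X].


Write X = Σ X_I over i = 1, …, 91, with X_I the indicator of one descent.
There are 91 indicators.
For each fixed i, the pair (π(i), π(i+1)) is a uniformly random ordered pair of distinct values from {1, …, 92}; by symmetry P[π(i) > π(i+1)] = 1/2.
By linearity: E[X] = 91 · (1/2) = (92 − 1) · (1/2) = 91/2 ≈ 45.500000.

E[X] = 91/2 = 45.500000.


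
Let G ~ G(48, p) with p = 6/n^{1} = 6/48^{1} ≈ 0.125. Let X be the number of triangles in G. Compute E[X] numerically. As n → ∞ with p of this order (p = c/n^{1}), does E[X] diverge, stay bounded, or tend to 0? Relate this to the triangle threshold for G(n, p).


Number of potential triangles: C(48, 3) = 17296.
Each occurs with probability p³ ≈ (0.125)³ ≈ 1.953125e-03.
By linearity: E[X] = C(48, 3)·p³ ≈ 17296 · 1.953125e-03 ≈ 33.7812.
Here α = 1, so p = 6/n is exactly at the triangle threshold p ~ 1/n. Asymptotically E[X] → c³/6 = 6³/6 = 36 ≈ 36.0000, a bounded constant. In this regime the triangle count is asymptotically Poisson(c³/6).

E[X] ≈ 33.7812; in regime p = Θ(1/n^{1}) E[X] stays bounded (at the triangle threshold p ~ 1/n).


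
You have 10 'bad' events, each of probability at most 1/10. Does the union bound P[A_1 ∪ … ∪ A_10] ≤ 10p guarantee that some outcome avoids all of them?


Union bound: P[∪_{i=1}^{10} A_i] ≤ Σ_i P[A_i] ≤ 10·p = 10·(1/10) = 1.
Numerically: 1 ≈ 1.00000.
Is 1 < 1? NO.
Since the bound 1 is ≥ 1, the union bound is uninformative here; it does NOT by itself certify existence.

10·p = 1 ≈ 1.00000; existence NOT certified by the union bound.


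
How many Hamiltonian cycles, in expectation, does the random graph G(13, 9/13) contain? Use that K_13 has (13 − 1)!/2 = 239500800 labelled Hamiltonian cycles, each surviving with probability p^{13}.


K_13 has (13 − 1)!/2 = 239500800 labelled Hamiltonian cycles.
For each such Hamiltonian cycle H, let X_H = 1 if all 13 edges of H are present in G. Then P[X_H = 1] = p^{13} = (9/13)^{13} = 2541865828329/302875106592253.
By linearity of expectation: E[X] = Σ_H E[X_H] = 239500800 · p^{13} = 239500800 · 2541865828329/302875106592253 = 608778899377458163200/302875106592253.
Numerically: E[X] ≈ 2.01e+06.

E[X] = 239500800 · (9/13)^{13} = 608778899377458163200/302875106592253 ≈ 2.01e+06.


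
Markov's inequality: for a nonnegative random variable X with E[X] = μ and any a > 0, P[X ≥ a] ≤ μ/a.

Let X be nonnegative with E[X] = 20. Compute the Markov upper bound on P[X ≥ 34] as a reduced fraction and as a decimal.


μ = E[X] = 20, a = 34.
Markov: P[X ≥ 34] ≤ μ/a = (20)/34 = 10/17.
Numerically: ≈ 0.588235.
(Since a = 34 > μ = 20.000000, the bound 10/17 is < 1 and informative.)

P[X ≥ 34] ≤ 10/17 ≈ 0.588235.


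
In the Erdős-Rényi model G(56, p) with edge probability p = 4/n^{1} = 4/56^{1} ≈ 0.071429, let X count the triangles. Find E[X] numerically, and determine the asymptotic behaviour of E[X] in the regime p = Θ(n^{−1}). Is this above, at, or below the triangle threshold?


Number of potential triangles: C(56, 3) = 27720.
Each occurs with probability p³ ≈ (0.071429)³ ≈ 3.6443149e-04.
By linearity: E[X] = C(56, 3)·p³ ≈ 27720 · 3.6443149e-04 ≈ 10.10204.
Here α = 1, so p = 4/n is exactly at the triangle threshold p ~ 1/n. Asymptotically E[X] → c³/6 = 4³/6 = 32/3 ≈ 10.66667, a bounded constant. In this regime the triangle count is asymptotically Poisson(c³/6).

E[X] ≈ 10.10204; in regime p = Θ(1/n^{1}) E[X] stays bounded (at the triangle threshold p ~ 1/n).


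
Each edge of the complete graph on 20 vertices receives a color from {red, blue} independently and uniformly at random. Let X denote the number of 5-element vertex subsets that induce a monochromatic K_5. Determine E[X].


Let X = Σ_S X_S over the C(20, 5) = 15504 subsets S of size 5, where X_S = 1 if the K_5 on S is monochromatic.
For a fixed S, the K_5 on S has C(5, 2) = 10 edges. P[all 10 edges red] = (1/2)^10, and likewise for blue, so P[monochromatic] = 2·(1/2)^10 = 2^{1 − 10} = 1/512.
By linearity: E[X] = C(20, 5) · 2^{1 − 10} = 15504 · 1/512 = 969/32.
Numerically: E[X] ≈ 30.2812.

E[X] = C(20,5)·2^(1−C(5,2)) = 969/32 ≈ 30.2812.


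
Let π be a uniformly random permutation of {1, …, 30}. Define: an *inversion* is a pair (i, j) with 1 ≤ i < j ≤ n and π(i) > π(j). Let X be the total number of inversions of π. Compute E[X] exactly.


Write X = Σ X_I over the C(30, 2) = 435 pairs i < j, with X_I the indicator of one inversion.
There are 435 indicators.
For each fixed pair i < j, the values π(i) and π(j) are two distinct elements of {1, …, 30} in uniformly random order; by symmetry P[π(i) > π(j)] = 1/2.
By linearity: E[X] = 435 · (1/2) = C(30, 2) · (1/2) = 435/2 = 435/2 ≈ 217.50000.

E[X] = 435/2 = 217.50000.


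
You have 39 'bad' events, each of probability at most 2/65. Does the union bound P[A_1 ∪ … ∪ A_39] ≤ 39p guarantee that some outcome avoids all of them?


Union bound: P[∪_{i=1}^{39} A_i] ≤ Σ_i P[A_i] ≤ 39·p = 39·(2/65) = 6/5.
Numerically: 6/5 ≈ 1.200000.
Is 6/5 < 1? NO.
Since the bound 6/5 is ≥ 1, the union bound is uninformative here; it does NOT by itself certify existence.

39·p = 6/5 ≈ 1.200000; existence NOT certified by the union bound.


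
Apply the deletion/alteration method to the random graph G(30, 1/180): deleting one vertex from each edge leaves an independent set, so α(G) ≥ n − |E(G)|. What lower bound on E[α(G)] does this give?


E[|E(G)|] = C(30, 2)·p = 435 · (1/180) = 29/12.
E[α(G)] ≥ n − E[|E(G)|] = 30 − 29/12 = 331/12.
Numerically: ≈ 27.583.
(This is only a lower bound; the true E[α(G)] may be larger.)

E[α(G)] ≥ 331/12 ≈ 27.583.


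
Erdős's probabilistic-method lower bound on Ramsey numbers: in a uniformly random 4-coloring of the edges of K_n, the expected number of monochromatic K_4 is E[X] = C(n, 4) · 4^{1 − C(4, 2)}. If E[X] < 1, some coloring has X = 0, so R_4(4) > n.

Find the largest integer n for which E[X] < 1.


We need C(n, 4) · 4^{1 − 6} < 1, i.e. C(n, 4) < 4^{6 − 1} = 1024.
Check values of n near the boundary:
  n = 10: C(10, 4) = 210; 210 < 1024? YES
  n = 11: C(11, 4) = 330; 330 < 1024? YES
  n = 12: C(12, 4) = 495; 495 < 1024? YES
  n = 13: C(13, 4) = 715; 715 < 1024? YES
  n = 14: C(14, 4) = 1001; 1001 < 1024? YES
  n = 15: C(15, 4) = 1365; 1365 < 1024? NO
  n = 16: C(16, 4) = 1820; 1820 < 1024? NO
  n = 17: C(17, 4) = 2380; 2380 < 1024? NO
The largest n with C(n, 4) < 1024 is n = 14 (where E[X] = 1001/1024 ≈ 0.9775). Hence R_4(4) > 14, i.e. R_4(4) ≥ 15.

Largest n = 14; hence R_4(4) > 14.


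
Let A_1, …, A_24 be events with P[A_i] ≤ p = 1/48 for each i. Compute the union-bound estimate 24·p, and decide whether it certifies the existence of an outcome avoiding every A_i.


Union bound: P[∪_{i=1}^{24} A_i] ≤ Σ_i P[A_i] ≤ 24·p = 24·(1/48) = 1/2.
Numerically: 1/2 ≈ 0.500000.
Is 1/2 < 1? YES.
Since P[∪ A_i] ≤ 1/2 < 1, the complement has P[∩ A_i^c] ≥ 1 − 1/2 = 1/2 > 0, so some outcome avoids every A_i.

24·p = 1/2 ≈ 0.500000; existence CERTIFIED by the union bound.


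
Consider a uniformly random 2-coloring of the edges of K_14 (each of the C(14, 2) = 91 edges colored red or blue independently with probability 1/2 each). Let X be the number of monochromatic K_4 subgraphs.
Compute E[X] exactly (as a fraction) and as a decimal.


Let X = Σ_S X_S over the C(14, 4) = 1001 subsets S of size 4, where X_S = 1 if the K_4 on S is monochromatic.
For a fixed S, the K_4 on S has C(4, 2) = 6 edges. P[all 6 edges red] = (1/2)^6, and likewise for blue, so P[monochromatic] = 2·(1/2)^6 = 2^{1 − 6} = 1/32.
Summing: E[X] = C(14, 4) · 2^{1 − 6} = 1001 · 1/32 = 1001/32.
Numerically: E[X] ≈ 31.281250.

E[X] = C(14,4)·2^(1−C(4,2)) = 1001/32 ≈ 31.281250.


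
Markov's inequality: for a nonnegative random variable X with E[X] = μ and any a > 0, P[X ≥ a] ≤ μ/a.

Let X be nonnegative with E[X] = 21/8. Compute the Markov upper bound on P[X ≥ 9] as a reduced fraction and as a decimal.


μ = E[X] = 21/8, a = 9.
Markov: P[X ≥ 9] ≤ μ/a = (21/8)/9 = 7/24.
Numerically: ≈ 0.29167.
(Since a = 9 > μ = 2.62500, the bound 7/24 is < 1 and informative.)

P[X ≥ 9] ≤ 7/24 ≈ 0.29167.


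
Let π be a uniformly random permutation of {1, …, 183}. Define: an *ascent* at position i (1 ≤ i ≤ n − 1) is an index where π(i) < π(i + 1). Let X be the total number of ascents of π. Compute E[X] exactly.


Write X = Σ X_I over i = 1, …, 182, with X_I the indicator of one ascent.
There are 182 indicators.
For each fixed i, the pair (π(i), π(i+1)) is a uniformly random ordered pair of distinct values from {1, …, 183}; by symmetry P[π(i) < π(i+1)] = 1/2.
By linearity: E[X] = 182 · (1/2) = (183 − 1) · (1/2) = 91 ≈ 91.000000.

E[X] = 91 = 91.000000.


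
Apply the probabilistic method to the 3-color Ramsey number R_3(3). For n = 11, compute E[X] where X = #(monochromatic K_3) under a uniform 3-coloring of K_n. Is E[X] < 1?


E[X] = C(11, 3) · 3^{1 − 3} = 165 · 3^{−2} = 165/9.
As a reduced fraction: E[X] = 55/3 ≈ 18.3333.
Is E[X] < 1? NO.
Since E[X] ≥ 1, the first-moment bound is inconclusive at n = 11; it does NOT by itself certify R_3(3) > 11.

E[X] = 55/3 ≈ 18.3333; E[X] ≥ 1; first-moment method inconclusive here.


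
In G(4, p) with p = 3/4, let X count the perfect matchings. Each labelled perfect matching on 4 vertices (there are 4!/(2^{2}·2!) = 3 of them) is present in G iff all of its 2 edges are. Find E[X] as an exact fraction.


K_4 has 4!/(2^{2}·2!) = 3 labelled perfect matchings.
For each such perfect matching H, let X_H = 1 if all 2 edges of H are present in G. Then P[X_H = 1] = p^{2} = (3/4)^{2} = 9/16.
By linearity of expectation: E[X] = Σ_H E[X_H] = 3 · p^{2} = 3 · 9/16 = 27/16.
Numerically: E[X] ≈ 1.688.

E[X] = 3 · (3/4)^{2} = 27/16 ≈ 1.688.


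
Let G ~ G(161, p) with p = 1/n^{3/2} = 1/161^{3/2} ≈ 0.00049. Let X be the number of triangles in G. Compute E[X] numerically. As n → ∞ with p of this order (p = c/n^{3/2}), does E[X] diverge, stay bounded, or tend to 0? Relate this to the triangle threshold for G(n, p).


Number of potential triangles: C(161, 3) = 682640.
Each occurs with probability p³ ≈ (0.00049)³ ≈ 1.17296e-10.
By linearity: E[X] = C(161, 3)·p³ ≈ 682640 · 1.17296e-10 ≈ 0.000.
Since α = 3/2 > 1, p = c/n^{3/2} = o(1/n) is below the triangle threshold p ~ 1/n. Asymptotically E[X] ~ (c³/6)·n^{3(1−α)} = (1³/6)·n^{-1.5} → 0, so by Markov's inequality G has no triangles w.h.p.

E[X] ≈ 0.000; in regime p = Θ(1/n^{3/2}) E[X] tends to 0 (below the triangle threshold p ~ 1/n).


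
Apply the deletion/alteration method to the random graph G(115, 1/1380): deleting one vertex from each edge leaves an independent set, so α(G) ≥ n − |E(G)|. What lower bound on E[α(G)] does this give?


E[|E(G)|] = C(115, 2)·p = 6555 · (1/1380) = 19/4.
E[α(G)] ≥ n − E[|E(G)|] = 115 − 19/4 = 441/4.
Numerically: ≈ 110.25000.
(This is only a lower bound; the true E[α(G)] may be larger.)

E[α(G)] ≥ 441/4 ≈ 110.25000.


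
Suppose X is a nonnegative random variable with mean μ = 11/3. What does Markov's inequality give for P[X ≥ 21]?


μ = E[X] = 11/3, a = 21.
Markov: P[X ≥ 21] ≤ μ/a = (11/3)/21 = 11/63.
Numerically: ≈ 0.175.
(Since a = 21 > μ = 3.667, the bound 11/63 is < 1 and informative.)

P[X ≥ 21] ≤ 11/63 ≈ 0.175.


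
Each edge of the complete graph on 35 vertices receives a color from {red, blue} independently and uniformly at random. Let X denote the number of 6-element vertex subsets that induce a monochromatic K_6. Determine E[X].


Let X = Σ_S X_S over the C(35, 6) = 1623160 subsets S of size 6, where X_S = 1 if the K_6 on S is monochromatic.
For a fixed S, the K_6 on S has C(6, 2) = 15 edges. P[all 15 edges red] = (1/2)^15, and likewise for blue, so P[monochromatic] = 2·(1/2)^15 = 2^{1 − 15} = 1/16384.
By linearity: E[X] = C(35, 6) · 2^{1 − 15} = 1623160 · 1/16384 = 202895/2048.
Numerically: E[X] ≈ 99.06982.

E[X] = C(35,6)·2^(1−C(6,2)) = 202895/2048 ≈ 99.06982.


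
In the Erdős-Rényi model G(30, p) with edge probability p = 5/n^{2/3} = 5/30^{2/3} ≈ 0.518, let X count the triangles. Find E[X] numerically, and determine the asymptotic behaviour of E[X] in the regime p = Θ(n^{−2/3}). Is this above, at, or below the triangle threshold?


Number of potential triangles: C(30, 3) = 4060.
Each occurs with probability p³ ≈ (0.518)³ ≈ 1.38889e-01.
By linearity: E[X] = C(30, 3)·p³ ≈ 4060 · 1.38889e-01 ≈ 563.889.
Since α = 2/3 < 1, p = c/n^{2/3} ≫ 1/n is above the triangle threshold p ~ 1/n. Asymptotically E[X] ~ (c³/6)·n^{3(1−α)} = (5³/6)·n^{1} → ∞; triangles are abundant w.h.p.

E[X] ≈ 563.889; in regime p = Θ(1/n^{2/3}) E[X] diverges (above the triangle threshold p ~ 1/n).


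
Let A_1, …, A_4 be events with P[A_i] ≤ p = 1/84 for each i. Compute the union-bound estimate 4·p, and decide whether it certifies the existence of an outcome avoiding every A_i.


Union bound: P[∪_{i=1}^{4} A_i] ≤ Σ_i P[A_i] ≤ 4·p = 4·(1/84) = 1/21.
Numerically: 1/21 ≈ 0.04762.
Is 1/21 < 1? YES.
Since P[∪ A_i] ≤ 1/21 < 1, the complement has P[∩ A_i^c] ≥ 1 − 1/21 = 20/21 > 0, so some outcome avoids every A_i.

4·p = 1/21 ≈ 0.04762; existence CERTIFIED by the union bound.


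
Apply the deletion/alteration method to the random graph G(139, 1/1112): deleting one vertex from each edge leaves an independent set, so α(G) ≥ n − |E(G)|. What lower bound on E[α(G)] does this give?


E[|E(G)|] = C(139, 2)·p = 9591 · (1/1112) = 69/8.
E[α(G)] ≥ n − E[|E(G)|] = 139 − 69/8 = 1043/8.
Numerically: ≈ 130.3750.
(This is only a lower bound; the true E[α(G)] may be larger.)

E[α(G)] ≥ 1043/8 ≈ 130.3750.


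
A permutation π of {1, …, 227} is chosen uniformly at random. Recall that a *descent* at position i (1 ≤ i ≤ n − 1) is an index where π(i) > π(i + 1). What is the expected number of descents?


Write X = Σ X_I over i = 1, …, 226, with X_I the indicator of one descent.
There are 226 indicators.
For each fixed i, the pair (π(i), π(i+1)) is a uniformly random ordered pair of distinct values from {1, …, 227}; by symmetry P[π(i) > π(i+1)] = 1/2.
By linearity: E[X] = 226 · (1/2) = (227 − 1) · (1/2) = 113 ≈ 113.000.

E[X] = 113 = 113.000.


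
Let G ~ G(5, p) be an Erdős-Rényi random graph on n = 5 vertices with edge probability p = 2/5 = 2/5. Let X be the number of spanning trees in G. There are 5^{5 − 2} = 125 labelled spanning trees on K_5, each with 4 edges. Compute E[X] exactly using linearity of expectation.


K_5 has 5^{5 − 2} = 125 labelled spanning trees.
For each such spanning tree H, let X_H = 1 if all 4 edges of H are present in G. Then P[X_H = 1] = p^{4} = (2/5)^{4} = 16/625.
Summing the indicators: E[X] = Σ_H E[X_H] = 125 · p^{4} = 125 · 16/625 = 16/5.
Numerically: E[X] ≈ 3.2.

E[X] = 125 · (2/5)^{4} = 16/5 ≈ 3.2.


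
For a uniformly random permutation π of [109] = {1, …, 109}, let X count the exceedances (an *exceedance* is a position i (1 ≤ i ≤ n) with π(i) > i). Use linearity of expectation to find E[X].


Write X = Σ_{i=1}^{109} X_i, where X_i = 1_{π(i) > i}.
For each fixed i, π(i) is uniform over {1, …, 109} (marginal of a uniform permutation), so P[π(i) > i] = (n − i)/n. Summing: Σ_{i=1}^{109} (n − i)/n = (0 + 1 + … + 108)/109 = 109(109 − 1)/(2·109) = (109 − 1)/2.
Hence E[X] = Σ_{i=1}^{109} (109 − i)/109 = 54 ≈ 54.0000.

E[X] = 54 = 54.0000.


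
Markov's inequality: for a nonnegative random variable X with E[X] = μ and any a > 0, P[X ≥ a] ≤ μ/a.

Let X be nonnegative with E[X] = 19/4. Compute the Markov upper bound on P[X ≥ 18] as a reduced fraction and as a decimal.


μ = E[X] = 19/4, a = 18.
Markov: P[X ≥ 18] ≤ μ/a = (19/4)/18 = 19/72.
Numerically: ≈ 0.2639.
(Since a = 18 > μ = 4.7500, the bound 19/72 is < 1 and informative.)

P[X ≥ 18] ≤ 19/72 ≈ 0.2639.


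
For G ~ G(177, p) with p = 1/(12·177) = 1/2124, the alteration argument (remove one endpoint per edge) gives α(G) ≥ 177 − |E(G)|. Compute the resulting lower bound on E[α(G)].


E[|E(G)|] = C(177, 2)·p = 15576 · (1/2124) = 22/3.
E[α(G)] ≥ n − E[|E(G)|] = 177 − 22/3 = 509/3.
Numerically: ≈ 169.6667.
(This is only a lower bound; the true E[α(G)] may be larger.)

E[α(G)] ≥ 509/3 ≈ 169.6667.


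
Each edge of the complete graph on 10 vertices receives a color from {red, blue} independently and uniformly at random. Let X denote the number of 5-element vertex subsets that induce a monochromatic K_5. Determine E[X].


Let X = Σ_S X_S over the C(10, 5) = 252 subsets S of size 5, where X_S = 1 if the K_5 on S is monochromatic.
For a fixed S, the K_5 on S has C(5, 2) = 10 edges. P[all 10 edges red] = (1/2)^10, and likewise for blue, so P[monochromatic] = 2·(1/2)^10 = 2^{1 − 10} = 1/512.
By linearity: E[X] = C(10, 5) · 2^{1 − 10} = 252 · 1/512 = 63/128.
Numerically: E[X] ≈ 0.492188.

E[X] = C(10,5)·2^(1−C(5,2)) = 63/128 ≈ 0.492188.


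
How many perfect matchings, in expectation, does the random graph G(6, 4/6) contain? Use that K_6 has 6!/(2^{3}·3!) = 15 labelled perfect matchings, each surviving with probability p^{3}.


K_6 has 6!/(2^{3}·3!) = 15 labelled perfect matchings.
For each such perfect matching H, let X_H = 1 if all 3 edges of H are present in G. Then P[X_H = 1] = p^{3} = (2/3)^{3} = 8/27.
By linearity: E[X] = Σ_H E[X_H] = 15 · p^{3} = 15 · 8/27 = 40/9.
Numerically: E[X] ≈ 4.444.

E[X] = 15 · (2/3)^{3} = 40/9 ≈ 4.444.


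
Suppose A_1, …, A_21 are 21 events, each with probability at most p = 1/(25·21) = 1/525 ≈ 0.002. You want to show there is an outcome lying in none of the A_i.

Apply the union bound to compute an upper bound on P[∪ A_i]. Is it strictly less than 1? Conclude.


Union bound: P[∪_{i=1}^{21} A_i] ≤ Σ_i P[A_i] ≤ 21·p = 21·(1/525) = 1/25.
Numerically: 1/25 ≈ 0.040.
Is 1/25 < 1? YES.
Since P[∪ A_i] ≤ 1/25 < 1, the complement has P[∩ A_i^c] ≥ 1 − 1/25 = 24/25 > 0, so some outcome avoids every A_i.

21·p = 1/25 ≈ 0.040; existence CERTIFIED by the union bound.


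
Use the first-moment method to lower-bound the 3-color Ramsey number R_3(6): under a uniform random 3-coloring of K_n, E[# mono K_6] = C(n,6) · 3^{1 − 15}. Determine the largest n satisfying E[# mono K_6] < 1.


We need C(n, 6) · 3^{1 − 15} < 1, i.e. C(n, 6) < 3^{15 − 1} = 4782969.
Check values of n near the boundary:
  n = 40: C(40, 6) = 3838380; 3838380 < 4782969? YES
  n = 41: C(41, 6) = 4496388; 4496388 < 4782969? YES
  n = 42: C(42, 6) = 5245786; 5245786 < 4782969? NO
  n = 43: C(43, 6) = 6096454; 6096454 < 4782969? NO
The largest n with C(n, 6) < 4782969 is n = 41 (where E[X] = 1498796/1594323 ≈ 0.9400830). Hence R_3(6) > 41, i.e. R_3(6) ≥ 42.

Largest n = 41; hence R_3(6) > 41.


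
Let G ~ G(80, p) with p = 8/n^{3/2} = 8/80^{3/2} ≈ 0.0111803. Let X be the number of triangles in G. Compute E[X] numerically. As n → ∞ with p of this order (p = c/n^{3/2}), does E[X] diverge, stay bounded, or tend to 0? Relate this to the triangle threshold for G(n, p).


Number of potential triangles: C(80, 3) = 82160.
Each occurs with probability p³ ≈ (0.0111803)³ ≈ 1.39754249e-06.
By linearity: E[X] = C(80, 3)·p³ ≈ 82160 · 1.39754249e-06 ≈ 0.114822.
Since α = 3/2 > 1, p = c/n^{3/2} = o(1/n) is below the triangle threshold p ~ 1/n. Asymptotically E[X] ~ (c³/6)·n^{3(1−α)} = (8³/6)·n^{-1.5} → 0, so by Markov's inequality G has no triangles w.h.p.

E[X] ≈ 0.114822; in regime p = Θ(1/n^{3/2}) E[X] tends to 0 (below the triangle threshold p ~ 1/n).


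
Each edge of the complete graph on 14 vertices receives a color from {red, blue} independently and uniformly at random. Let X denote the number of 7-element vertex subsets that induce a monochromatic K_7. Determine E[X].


Let X = Σ_S X_S over the C(14, 7) = 3432 subsets S of size 7, where X_S = 1 if the K_7 on S is monochromatic.
For a fixed S, the K_7 on S has C(7, 2) = 21 edges. P[all 21 edges red] = (1/2)^21, and likewise for blue, so P[monochromatic] = 2·(1/2)^21 = 2^{1 − 21} = 1/1048576.
By linearity: E[X] = C(14, 7) · 2^{1 − 21} = 3432 · 1/1048576 = 429/131072.
Numerically: E[X] ≈ 0.003273.

E[X] = C(14,7)·2^(1−C(7,2)) = 429/131072 ≈ 0.003273.


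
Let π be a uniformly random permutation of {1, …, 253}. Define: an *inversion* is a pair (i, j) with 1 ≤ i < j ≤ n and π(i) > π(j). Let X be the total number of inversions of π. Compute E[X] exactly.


Write X = Σ X_I over the C(253, 2) = 31878 pairs i < j, with X_I the indicator of one inversion.
There are 31878 indicators.
For each fixed pair i < j, the values π(i) and π(j) are two distinct elements of {1, …, 253} in uniformly random order; by symmetry P[π(i) > π(j)] = 1/2.
By linearity: E[X] = 31878 · (1/2) = C(253, 2) · (1/2) = 31878/2 = 15939 ≈ 15939.00000.

E[X] = 15939 = 15939.00000.


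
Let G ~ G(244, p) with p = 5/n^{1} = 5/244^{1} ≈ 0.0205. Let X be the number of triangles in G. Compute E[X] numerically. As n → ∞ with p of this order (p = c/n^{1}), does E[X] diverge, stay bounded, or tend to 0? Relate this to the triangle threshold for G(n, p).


Number of potential triangles: C(244, 3) = 2391444.
Each occurs with probability p³ ≈ (0.0205)³ ≈ 8.60480e-06.
By linearity: E[X] = C(244, 3)·p³ ≈ 2391444 · 8.60480e-06 ≈ 20.578.
Here α = 1, so p = 5/n is exactly at the triangle threshold p ~ 1/n. Asymptotically E[X] → c³/6 = 5³/6 = 125/6 ≈ 20.833, a bounded constant. In this regime the triangle count is asymptotically Poisson(c³/6).

E[X] ≈ 20.578; in regime p = Θ(1/n^{1}) E[X] stays bounded (at the triangle threshold p ~ 1/n).


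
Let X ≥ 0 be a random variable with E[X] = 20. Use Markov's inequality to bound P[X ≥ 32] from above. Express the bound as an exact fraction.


μ = E[X] = 20, a = 32.
Markov: P[X ≥ 32] ≤ μ/a = (20)/32 = 5/8.
Numerically: ≈ 0.625.
(Since a = 32 > μ = 20.000, the bound 5/8 is < 1 and informative.)

P[X ≥ 32] ≤ 5/8 ≈ 0.625.


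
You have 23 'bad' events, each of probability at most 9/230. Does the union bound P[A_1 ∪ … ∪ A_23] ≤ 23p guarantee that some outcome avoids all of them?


Union bound: P[∪_{i=1}^{23} A_i] ≤ Σ_i P[A_i] ≤ 23·p = 23·(9/230) = 9/10.
Numerically: 9/10 ≈ 0.90000.
Is 9/10 < 1? YES.
Since P[∪ A_i] ≤ 9/10 < 1, the complement has P[∩ A_i^c] ≥ 1 − 9/10 = 1/10 > 0, so some outcome avoids every A_i.

23·p = 9/10 ≈ 0.90000; existence CERTIFIED by the union bound.


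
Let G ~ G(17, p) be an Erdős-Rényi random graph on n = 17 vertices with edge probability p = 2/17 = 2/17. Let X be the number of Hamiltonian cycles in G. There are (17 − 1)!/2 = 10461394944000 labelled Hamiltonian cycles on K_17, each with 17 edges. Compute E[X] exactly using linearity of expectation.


K_17 has (17 − 1)!/2 = 10461394944000 labelled Hamiltonian cycles.
For each such Hamiltonian cycle H, let X_H = 1 if all 17 edges of H are present in G. Then P[X_H = 1] = p^{17} = (2/17)^{17} = 131072/827240261886336764177.
Summing the indicators: E[X] = Σ_H E[X_H] = 10461394944000 · p^{17} = 10461394944000 · 131072/827240261886336764177 = 1371195958099968000/827240261886336764177.
Numerically: E[X] ≈ 0.0016576.

E[X] = 10461394944000 · (2/17)^{17} = 1371195958099968000/827240261886336764177 ≈ 0.0016576.


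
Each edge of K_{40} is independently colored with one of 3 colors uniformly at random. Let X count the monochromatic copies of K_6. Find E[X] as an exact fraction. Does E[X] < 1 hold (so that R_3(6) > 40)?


E[X] = C(40, 6) · 3^{1 − 15} = 3838380 · 3^{−14} = 3838380/4782969.
As a reduced fraction: E[X] = 1279460/1594323 ≈ 0.803.
Is E[X] < 1? YES.
Since E[X] < 1, there exists a 3-coloring of K_{40} with no monochromatic K_6; hence R_3(6) > 40.

E[X] = 1279460/1594323 ≈ 0.803; E[X] < 1, so R_3(6) > 40.
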